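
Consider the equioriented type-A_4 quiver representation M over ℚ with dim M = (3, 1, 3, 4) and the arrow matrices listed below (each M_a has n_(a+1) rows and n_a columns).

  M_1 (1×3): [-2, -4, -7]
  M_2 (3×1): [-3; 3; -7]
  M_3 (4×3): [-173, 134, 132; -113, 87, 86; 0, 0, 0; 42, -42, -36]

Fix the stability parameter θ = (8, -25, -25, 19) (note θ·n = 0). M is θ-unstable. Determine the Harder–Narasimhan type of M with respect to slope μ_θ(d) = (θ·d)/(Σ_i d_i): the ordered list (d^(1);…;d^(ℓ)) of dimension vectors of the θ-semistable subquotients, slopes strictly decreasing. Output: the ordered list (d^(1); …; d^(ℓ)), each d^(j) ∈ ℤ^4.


Interval decomposition of M: I[1,1]^2, I[1,4], I[3,3], I[3,4], I[4,4]^2.
HN type (ℓ=4): μ^(1)=19; μ^(2)=8; μ^(3)=-14; μ^(4)=-25

((0, 0, 0, 4); (2, 0, 0, 0); (1, 1, 1, 0); (0, 0, 2, 0))


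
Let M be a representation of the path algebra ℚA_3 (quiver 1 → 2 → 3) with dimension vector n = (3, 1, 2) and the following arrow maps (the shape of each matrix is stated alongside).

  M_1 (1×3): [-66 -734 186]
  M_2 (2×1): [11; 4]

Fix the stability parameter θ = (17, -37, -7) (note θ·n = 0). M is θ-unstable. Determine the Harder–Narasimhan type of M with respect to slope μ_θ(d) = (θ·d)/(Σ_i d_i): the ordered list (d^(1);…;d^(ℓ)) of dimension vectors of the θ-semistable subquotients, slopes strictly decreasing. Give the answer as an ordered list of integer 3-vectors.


Barcode: M ≅ I[1,1]^2, I[1,3], I[3,3]. HN layers by μ_θ (3 steps, strictly decreasing):
  μ^(1)=17; μ^(2)=-7; μ^(3)=-10

((2, 0, 0); (0, 0, 2); (1, 1, 0))


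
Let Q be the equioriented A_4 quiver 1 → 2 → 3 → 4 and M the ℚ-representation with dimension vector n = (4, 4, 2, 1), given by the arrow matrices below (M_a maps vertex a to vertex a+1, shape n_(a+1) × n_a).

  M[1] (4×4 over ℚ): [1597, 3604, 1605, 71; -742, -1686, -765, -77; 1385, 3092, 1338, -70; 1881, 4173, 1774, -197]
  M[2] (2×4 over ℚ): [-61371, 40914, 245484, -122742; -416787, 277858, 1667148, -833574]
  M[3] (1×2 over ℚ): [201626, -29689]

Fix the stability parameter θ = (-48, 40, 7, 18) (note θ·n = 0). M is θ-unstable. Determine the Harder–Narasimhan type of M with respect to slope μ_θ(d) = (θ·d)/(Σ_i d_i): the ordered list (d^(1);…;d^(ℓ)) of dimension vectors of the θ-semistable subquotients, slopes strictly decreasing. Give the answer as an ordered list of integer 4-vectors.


Barcode: M ≅ I[1,2]^3, I[1,4], I[3,3]. HN layers by μ_θ (4 steps, strictly decreasing):
  μ^(1)=40; μ^(2)=65/3; μ^(3)=7; μ^(4)=-48

((0, 3, 0, 0); (0, 1, 1, 1); (0, 0, 1, 0); (4, 0, 0, 0))


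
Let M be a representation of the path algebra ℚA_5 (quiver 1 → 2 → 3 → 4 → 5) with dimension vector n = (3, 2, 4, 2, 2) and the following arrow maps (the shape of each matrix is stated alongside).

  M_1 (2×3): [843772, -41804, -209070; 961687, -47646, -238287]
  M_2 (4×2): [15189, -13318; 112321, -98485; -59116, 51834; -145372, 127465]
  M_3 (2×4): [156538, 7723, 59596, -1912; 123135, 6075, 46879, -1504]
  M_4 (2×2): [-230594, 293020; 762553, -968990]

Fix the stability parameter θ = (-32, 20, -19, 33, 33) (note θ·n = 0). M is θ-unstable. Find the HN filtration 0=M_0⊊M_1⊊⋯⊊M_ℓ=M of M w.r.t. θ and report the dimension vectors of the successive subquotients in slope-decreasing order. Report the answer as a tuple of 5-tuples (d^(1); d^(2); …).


Interval decomposition of M: I[1,1], I[1,4], I[1,5], I[3,3]^2, I[5,5].
HN type (ℓ=4): μ^(1)=33; μ^(2)=1/2; μ^(3)=-19; μ^(4)=-32

((0, 0, 0, 2, 2); (0, 2, 2, 0, 0); (0, 0, 2, 0, 0); (3, 0, 0, 0, 0))


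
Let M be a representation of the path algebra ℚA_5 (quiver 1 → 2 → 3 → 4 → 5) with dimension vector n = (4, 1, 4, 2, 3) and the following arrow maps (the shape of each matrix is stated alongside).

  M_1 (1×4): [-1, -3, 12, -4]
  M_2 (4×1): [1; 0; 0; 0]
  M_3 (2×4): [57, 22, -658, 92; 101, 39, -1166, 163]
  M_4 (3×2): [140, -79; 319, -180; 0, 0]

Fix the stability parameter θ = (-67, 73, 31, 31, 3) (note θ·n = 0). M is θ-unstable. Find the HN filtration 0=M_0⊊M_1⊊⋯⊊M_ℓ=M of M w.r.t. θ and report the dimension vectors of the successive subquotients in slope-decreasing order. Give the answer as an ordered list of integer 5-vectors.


Barcode: M ≅ I[1,1]^3, I[1,5], I[3,3]^2, I[3,5], I[5,5]. HN layers by μ_θ (5 steps, strictly decreasing):
  μ^(1)=69/2; μ^(2)=31; μ^(3)=65/3; μ^(4)=3; μ^(5)=-67

((0, 1, 1, 1, 1); (0, 0, 2, 0, 0); (0, 0, 1, 1, 1); (0, 0, 0, 0, 1); (4, 0, 0, 0, 0))


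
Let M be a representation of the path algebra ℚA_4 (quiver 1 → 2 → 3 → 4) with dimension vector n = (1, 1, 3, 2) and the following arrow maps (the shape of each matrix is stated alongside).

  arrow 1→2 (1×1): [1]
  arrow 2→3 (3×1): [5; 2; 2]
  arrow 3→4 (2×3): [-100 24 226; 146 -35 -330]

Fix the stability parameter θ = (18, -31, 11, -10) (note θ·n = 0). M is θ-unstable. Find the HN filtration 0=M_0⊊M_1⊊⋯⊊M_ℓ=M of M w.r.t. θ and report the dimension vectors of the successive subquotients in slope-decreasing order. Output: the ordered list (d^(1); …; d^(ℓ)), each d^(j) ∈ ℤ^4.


Barcode: M ≅ I[1,3], I[3,4]^2. HN layers by μ_θ (3 steps, strictly decreasing):
  μ^(1)=11; μ^(2)=1/2; μ^(3)=-13/2

((0, 0, 1, 0); (0, 0, 2, 2); (1, 1, 0, 0))


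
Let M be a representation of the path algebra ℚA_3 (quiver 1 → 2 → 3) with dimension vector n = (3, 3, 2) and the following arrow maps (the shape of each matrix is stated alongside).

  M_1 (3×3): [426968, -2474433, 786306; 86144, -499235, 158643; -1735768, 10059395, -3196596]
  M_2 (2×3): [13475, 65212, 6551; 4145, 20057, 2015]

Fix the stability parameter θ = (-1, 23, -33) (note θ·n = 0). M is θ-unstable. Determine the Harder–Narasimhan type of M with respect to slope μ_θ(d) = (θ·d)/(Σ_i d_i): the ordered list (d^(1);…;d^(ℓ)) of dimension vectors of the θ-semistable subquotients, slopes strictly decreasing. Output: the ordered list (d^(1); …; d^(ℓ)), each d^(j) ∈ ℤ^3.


Via rank(M_{q-1}∘⋯∘M_p): M ≅ I[1,1], I[1,2], I[1,3], I[2,3].
μ_θ-semistable layers: μ^(1)=23; μ^(2)=-1; μ^(3)=-11/3; μ^(4)=-5

((0, 1, 0); (2, 0, 0); (1, 1, 1); (0, 1, 1))


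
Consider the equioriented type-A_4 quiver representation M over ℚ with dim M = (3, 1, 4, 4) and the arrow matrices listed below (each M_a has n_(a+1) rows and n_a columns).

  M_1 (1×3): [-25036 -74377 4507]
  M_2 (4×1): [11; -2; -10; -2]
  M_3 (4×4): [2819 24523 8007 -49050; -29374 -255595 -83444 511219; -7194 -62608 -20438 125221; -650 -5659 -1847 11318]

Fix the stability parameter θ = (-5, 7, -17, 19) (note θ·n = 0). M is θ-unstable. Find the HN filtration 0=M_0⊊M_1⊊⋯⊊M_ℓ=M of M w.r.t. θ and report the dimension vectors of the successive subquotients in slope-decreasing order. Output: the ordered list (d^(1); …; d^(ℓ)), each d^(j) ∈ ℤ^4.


Barcode: M ≅ I[1,1]^2, I[1,4], I[3,4]^3. HN layers by μ_θ (3 steps, strictly decreasing):
  μ^(1)=19; μ^(2)=-5; μ^(3)=-17

((0, 0, 0, 4); (3, 1, 1, 0); (0, 0, 3, 0))


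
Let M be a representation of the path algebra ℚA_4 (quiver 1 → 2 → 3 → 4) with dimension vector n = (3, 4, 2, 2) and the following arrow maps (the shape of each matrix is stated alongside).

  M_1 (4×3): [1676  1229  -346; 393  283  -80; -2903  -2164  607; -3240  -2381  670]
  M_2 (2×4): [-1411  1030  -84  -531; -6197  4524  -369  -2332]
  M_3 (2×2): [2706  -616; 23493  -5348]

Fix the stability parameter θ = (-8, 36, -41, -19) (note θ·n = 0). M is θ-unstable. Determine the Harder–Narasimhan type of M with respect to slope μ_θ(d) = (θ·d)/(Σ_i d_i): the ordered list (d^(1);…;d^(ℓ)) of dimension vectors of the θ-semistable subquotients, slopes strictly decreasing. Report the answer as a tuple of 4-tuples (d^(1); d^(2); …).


Interval decomposition of M: I[1,2], I[1,3], I[1,4], I[2,2], I[4,4].
HN type (ℓ=4): μ^(1)=36; μ^(2)=-5/2; μ^(3)=-8; μ^(4)=-19

((0, 2, 0, 0); (0, 1, 1, 0); (3, 1, 1, 1); (0, 0, 0, 1))


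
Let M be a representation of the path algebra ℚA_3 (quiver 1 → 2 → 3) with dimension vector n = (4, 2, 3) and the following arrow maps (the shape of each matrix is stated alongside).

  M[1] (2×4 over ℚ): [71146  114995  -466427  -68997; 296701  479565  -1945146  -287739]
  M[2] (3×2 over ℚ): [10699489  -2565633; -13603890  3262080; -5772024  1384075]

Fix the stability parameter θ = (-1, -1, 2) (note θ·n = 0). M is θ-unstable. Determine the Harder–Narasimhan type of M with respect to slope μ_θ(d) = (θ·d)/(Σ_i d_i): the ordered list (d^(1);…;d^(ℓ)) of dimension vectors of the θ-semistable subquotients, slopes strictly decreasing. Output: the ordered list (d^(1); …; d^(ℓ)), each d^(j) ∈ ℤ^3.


Via rank(M_{q-1}∘⋯∘M_p): M ≅ I[1,1]^2, I[1,3]^2, I[3,3].
μ_θ-semistable layers: μ^(1)=2; μ^(2)=-1

((0, 0, 3); (4, 2, 0))


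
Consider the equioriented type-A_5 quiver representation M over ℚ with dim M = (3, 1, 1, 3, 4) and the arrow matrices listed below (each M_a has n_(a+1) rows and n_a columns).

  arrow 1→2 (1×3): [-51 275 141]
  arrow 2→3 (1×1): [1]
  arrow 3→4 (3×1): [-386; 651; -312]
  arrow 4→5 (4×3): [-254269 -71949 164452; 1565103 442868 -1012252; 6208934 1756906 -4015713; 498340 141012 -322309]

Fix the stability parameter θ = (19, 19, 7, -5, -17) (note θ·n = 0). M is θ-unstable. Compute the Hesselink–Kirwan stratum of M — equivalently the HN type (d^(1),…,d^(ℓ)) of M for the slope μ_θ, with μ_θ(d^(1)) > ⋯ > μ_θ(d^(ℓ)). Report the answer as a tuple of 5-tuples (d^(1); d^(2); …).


Interval decomposition of M: I[1,1]^2, I[1,5], I[4,5]^2, I[5,5].
HN type (ℓ=4): μ^(1)=19; μ^(2)=23/5; μ^(3)=-11; μ^(4)=-17

((2, 0, 0, 0, 0); (1, 1, 1, 1, 1); (0, 0, 0, 2, 2); (0, 0, 0, 0, 1))


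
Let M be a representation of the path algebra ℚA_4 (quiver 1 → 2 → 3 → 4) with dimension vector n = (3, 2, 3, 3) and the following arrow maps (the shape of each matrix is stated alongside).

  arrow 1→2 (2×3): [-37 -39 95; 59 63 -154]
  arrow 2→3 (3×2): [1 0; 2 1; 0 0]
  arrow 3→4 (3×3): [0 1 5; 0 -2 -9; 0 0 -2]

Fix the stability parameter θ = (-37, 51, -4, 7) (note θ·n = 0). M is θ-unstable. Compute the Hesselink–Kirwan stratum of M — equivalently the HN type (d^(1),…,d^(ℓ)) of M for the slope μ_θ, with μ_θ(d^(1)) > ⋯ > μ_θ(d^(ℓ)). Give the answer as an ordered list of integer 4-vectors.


Via rank(M_{q-1}∘⋯∘M_p): M ≅ I[1,1], I[1,3], I[1,4], I[3,4], I[4,4].
μ_θ-semistable layers: μ^(1)=47/2; μ^(2)=18; μ^(3)=7; μ^(4)=-4; μ^(5)=-37

((0, 1, 1, 0); (0, 1, 1, 1); (0, 0, 0, 2); (0, 0, 1, 0); (3, 0, 0, 0))


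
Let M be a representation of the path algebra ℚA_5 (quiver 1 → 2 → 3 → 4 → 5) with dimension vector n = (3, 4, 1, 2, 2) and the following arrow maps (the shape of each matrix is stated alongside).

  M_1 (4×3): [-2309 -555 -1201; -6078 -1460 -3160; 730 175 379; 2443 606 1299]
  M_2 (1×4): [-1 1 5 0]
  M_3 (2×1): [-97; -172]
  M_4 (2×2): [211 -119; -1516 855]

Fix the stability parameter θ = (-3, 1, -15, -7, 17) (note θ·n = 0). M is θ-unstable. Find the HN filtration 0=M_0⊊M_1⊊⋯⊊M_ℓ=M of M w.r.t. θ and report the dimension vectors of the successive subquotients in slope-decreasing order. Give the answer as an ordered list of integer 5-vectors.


Interval decomposition of M: I[1,2]^2, I[1,5], I[2,2], I[4,5].
HN type (ℓ=5): μ^(1)=17; μ^(2)=1; μ^(3)=-3; μ^(4)=-6; μ^(5)=-7

((0, 0, 0, 0, 2); (0, 3, 0, 0, 0); (2, 0, 0, 0, 0); (1, 1, 1, 1, 0); (0, 0, 0, 1, 0))


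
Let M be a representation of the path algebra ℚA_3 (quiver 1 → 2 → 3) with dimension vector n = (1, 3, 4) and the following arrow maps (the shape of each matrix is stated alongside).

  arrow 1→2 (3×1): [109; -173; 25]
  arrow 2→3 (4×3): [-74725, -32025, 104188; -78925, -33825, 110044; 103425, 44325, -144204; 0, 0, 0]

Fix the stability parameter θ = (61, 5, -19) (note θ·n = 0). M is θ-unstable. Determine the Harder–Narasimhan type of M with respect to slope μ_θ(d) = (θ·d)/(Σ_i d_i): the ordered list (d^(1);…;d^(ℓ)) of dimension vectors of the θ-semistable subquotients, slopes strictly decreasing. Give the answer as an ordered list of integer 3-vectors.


Via rank(M_{q-1}∘⋯∘M_p): M ≅ I[1,2], I[2,2], I[2,3], I[3,3]^3.
μ_θ-semistable layers: μ^(1)=33; μ^(2)=5; μ^(3)=-7; μ^(4)=-19

((1, 1, 0); (0, 1, 0); (0, 1, 1); (0, 0, 3))


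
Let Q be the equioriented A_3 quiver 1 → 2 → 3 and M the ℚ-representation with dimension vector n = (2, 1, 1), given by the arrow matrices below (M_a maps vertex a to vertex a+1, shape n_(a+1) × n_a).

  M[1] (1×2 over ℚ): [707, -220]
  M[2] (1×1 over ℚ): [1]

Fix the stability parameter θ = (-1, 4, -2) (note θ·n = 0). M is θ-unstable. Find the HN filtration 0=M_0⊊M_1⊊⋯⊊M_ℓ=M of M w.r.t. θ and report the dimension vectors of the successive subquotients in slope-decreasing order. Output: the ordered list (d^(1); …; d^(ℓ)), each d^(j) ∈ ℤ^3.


Interval decomposition of M: I[1,1], I[1,3].
HN type (ℓ=2): μ^(1)=1; μ^(2)=-1

((0, 1, 1); (2, 0, 0))


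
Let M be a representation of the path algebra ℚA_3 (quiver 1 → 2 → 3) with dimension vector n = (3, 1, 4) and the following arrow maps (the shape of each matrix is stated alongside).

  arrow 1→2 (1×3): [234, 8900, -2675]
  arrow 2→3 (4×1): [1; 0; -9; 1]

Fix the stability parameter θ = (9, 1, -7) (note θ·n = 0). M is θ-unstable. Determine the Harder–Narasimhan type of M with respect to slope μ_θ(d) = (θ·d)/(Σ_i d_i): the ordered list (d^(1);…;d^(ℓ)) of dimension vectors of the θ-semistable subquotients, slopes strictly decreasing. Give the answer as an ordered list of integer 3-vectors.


Barcode: M ≅ I[1,1]^2, I[1,3], I[3,3]^3. HN layers by μ_θ (3 steps, strictly decreasing):
  μ^(1)=9; μ^(2)=1; μ^(3)=-7

((2, 0, 0); (1, 1, 1); (0, 0, 3))


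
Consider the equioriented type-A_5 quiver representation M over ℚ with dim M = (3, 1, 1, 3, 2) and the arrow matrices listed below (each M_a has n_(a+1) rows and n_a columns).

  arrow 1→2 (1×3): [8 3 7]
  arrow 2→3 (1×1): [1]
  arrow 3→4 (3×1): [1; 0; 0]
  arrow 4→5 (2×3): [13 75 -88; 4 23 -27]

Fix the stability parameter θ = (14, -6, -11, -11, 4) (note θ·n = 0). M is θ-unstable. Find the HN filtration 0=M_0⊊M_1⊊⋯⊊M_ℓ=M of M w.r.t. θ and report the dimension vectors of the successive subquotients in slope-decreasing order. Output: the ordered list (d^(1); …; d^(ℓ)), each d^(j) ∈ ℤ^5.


Interval decomposition of M: I[1,1]^2, I[1,5], I[4,4], I[4,5].
HN type (ℓ=4): μ^(1)=14; μ^(2)=4; μ^(3)=-7/2; μ^(4)=-11

((2, 0, 0, 0, 0); (0, 0, 0, 0, 2); (1, 1, 1, 1, 0); (0, 0, 0, 2, 0))


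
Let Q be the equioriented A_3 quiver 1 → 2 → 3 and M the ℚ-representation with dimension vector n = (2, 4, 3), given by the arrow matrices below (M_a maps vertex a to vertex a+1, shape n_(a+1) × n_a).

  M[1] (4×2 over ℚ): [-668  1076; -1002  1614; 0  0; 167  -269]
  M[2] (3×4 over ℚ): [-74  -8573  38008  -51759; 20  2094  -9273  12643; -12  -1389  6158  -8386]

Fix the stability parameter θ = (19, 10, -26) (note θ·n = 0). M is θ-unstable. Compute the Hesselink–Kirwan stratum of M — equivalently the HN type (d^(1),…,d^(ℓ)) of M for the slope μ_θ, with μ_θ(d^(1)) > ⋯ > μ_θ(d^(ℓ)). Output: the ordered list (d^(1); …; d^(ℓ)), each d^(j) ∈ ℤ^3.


Barcode: M ≅ I[1,1], I[1,3], I[2,2], I[2,3]^2. HN layers by μ_θ (4 steps, strictly decreasing):
  μ^(1)=19; μ^(2)=10; μ^(3)=1; μ^(4)=-8

((1, 0, 0); (0, 1, 0); (1, 1, 1); (0, 2, 2))


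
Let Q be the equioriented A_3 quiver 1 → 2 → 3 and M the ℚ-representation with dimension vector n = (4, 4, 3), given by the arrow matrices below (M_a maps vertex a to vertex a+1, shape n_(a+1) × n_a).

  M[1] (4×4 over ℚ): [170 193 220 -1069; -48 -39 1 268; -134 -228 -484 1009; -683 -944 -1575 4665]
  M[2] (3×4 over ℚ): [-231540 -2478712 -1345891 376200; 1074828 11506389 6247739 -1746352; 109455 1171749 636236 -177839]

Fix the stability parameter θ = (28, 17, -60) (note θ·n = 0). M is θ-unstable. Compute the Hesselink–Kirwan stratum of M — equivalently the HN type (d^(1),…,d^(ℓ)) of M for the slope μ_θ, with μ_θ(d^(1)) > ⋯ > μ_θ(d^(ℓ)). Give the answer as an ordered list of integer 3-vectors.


Barcode: M ≅ I[1,2], I[1,3]^3. HN layers by μ_θ (2 steps, strictly decreasing):
  μ^(1)=45/2; μ^(2)=-5

((1, 1, 0); (3, 3, 3))


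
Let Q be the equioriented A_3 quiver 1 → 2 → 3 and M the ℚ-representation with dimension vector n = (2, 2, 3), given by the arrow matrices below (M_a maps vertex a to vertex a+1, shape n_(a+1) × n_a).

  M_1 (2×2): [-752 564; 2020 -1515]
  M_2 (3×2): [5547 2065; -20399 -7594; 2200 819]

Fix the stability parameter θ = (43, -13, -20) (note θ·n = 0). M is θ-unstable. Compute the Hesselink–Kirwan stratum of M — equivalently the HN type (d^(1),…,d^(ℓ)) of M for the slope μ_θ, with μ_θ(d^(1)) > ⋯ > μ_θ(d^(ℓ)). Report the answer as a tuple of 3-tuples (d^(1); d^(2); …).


Interval decomposition of M: I[1,1], I[1,3], I[2,3], I[3,3].
HN type (ℓ=4): μ^(1)=43; μ^(2)=10/3; μ^(3)=-33/2; μ^(4)=-20

((1, 0, 0); (1, 1, 1); (0, 1, 1); (0, 0, 1))


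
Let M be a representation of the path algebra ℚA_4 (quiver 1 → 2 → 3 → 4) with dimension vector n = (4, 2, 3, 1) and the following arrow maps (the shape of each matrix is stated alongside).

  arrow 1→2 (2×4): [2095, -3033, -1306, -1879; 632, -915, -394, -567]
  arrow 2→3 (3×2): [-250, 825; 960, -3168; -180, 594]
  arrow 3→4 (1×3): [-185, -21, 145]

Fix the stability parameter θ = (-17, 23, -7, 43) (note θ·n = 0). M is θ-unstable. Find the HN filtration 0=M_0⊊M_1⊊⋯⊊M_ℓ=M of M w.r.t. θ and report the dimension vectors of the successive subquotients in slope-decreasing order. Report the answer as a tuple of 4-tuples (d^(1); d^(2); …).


Barcode: M ≅ I[1,1]^2, I[1,2], I[1,4], I[3,3]^2. HN layers by μ_θ (5 steps, strictly decreasing):
  μ^(1)=43; μ^(2)=23; μ^(3)=8; μ^(4)=-7; μ^(5)=-17

((0, 0, 0, 1); (0, 1, 0, 0); (0, 1, 1, 0); (0, 0, 2, 0); (4, 0, 0, 0))


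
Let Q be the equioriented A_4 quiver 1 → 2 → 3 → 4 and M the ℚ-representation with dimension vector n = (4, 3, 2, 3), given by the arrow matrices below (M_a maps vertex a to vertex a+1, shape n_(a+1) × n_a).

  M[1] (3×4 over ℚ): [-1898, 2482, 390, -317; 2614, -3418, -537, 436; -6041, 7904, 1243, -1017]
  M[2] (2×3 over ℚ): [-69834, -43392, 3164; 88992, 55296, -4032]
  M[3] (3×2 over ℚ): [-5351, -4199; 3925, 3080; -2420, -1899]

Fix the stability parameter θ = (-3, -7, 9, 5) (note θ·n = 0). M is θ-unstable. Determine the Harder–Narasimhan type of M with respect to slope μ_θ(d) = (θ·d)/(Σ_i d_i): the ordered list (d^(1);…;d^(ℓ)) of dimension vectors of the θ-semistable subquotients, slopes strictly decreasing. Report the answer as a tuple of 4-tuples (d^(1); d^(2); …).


Via rank(M_{q-1}∘⋯∘M_p): M ≅ I[1,1], I[1,2]^2, I[1,4], I[3,4], I[4,4].
μ_θ-semistable layers: μ^(1)=7; μ^(2)=5; μ^(3)=-3; μ^(4)=-5

((0, 0, 2, 2); (0, 0, 0, 1); (1, 0, 0, 0); (3, 3, 0, 0))


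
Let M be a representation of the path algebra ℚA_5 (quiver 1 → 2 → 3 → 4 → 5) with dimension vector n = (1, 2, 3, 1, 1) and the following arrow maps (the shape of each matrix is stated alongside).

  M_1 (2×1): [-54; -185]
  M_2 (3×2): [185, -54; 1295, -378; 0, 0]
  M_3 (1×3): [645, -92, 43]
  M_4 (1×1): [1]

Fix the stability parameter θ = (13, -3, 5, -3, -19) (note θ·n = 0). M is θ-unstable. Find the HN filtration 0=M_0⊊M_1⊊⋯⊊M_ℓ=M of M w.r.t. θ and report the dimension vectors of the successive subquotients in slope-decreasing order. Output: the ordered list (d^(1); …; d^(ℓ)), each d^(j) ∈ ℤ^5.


Via rank(M_{q-1}∘⋯∘M_p): M ≅ I[1,2], I[2,5], I[3,3]^2.
μ_θ-semistable layers: μ^(1)=5; μ^(2)=-5

((1, 1, 2, 0, 0); (0, 1, 1, 1, 1))


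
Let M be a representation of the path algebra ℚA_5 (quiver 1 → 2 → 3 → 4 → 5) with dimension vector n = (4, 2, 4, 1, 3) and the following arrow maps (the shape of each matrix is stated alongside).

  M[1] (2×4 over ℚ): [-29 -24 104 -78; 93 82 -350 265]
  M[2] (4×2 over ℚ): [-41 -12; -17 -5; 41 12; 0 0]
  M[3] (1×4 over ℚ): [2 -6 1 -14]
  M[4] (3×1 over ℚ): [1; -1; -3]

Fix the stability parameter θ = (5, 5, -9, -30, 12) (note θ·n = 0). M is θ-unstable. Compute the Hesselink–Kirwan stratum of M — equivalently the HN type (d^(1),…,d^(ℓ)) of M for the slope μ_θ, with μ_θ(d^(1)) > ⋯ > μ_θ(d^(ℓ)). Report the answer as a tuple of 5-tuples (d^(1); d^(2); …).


Via rank(M_{q-1}∘⋯∘M_p): M ≅ I[1,1]^2, I[1,3], I[1,5], I[3,3]^2, I[5,5]^2.
μ_θ-semistable layers: μ^(1)=12; μ^(2)=5; μ^(3)=1/3; μ^(4)=-29/4; μ^(5)=-9

((0, 0, 0, 0, 3); (2, 0, 0, 0, 0); (1, 1, 1, 0, 0); (1, 1, 1, 1, 0); (0, 0, 2, 0, 0))


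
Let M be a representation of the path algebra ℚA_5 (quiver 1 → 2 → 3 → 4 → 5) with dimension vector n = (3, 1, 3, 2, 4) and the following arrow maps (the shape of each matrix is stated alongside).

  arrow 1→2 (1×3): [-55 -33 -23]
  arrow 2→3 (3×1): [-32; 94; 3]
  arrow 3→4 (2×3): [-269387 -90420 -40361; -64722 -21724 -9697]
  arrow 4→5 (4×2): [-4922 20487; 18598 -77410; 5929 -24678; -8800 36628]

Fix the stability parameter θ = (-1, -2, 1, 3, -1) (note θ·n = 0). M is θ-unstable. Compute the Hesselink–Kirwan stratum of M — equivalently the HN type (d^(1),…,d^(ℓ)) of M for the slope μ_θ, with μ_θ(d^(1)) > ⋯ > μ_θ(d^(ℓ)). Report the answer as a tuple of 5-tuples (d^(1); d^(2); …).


Barcode: M ≅ I[1,1]^2, I[1,5], I[3,3], I[3,5], I[5,5]^2. HN layers by μ_θ (3 steps, strictly decreasing):
  μ^(1)=1; μ^(2)=-1; μ^(3)=-3/2

((0, 0, 3, 2, 2); (2, 0, 0, 0, 2); (1, 1, 0, 0, 0))


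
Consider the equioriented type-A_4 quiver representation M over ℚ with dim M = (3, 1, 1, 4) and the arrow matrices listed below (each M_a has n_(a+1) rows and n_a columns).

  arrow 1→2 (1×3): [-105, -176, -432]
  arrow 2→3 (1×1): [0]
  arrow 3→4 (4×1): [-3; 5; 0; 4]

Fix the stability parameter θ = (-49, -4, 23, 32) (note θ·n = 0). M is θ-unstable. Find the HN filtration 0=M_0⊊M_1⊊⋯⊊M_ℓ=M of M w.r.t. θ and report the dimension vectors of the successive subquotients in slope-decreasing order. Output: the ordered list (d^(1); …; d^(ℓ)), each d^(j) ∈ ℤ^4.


Barcode: M ≅ I[1,1]^2, I[1,2], I[3,4], I[4,4]^3. HN layers by μ_θ (4 steps, strictly decreasing):
  μ^(1)=32; μ^(2)=23; μ^(3)=-4; μ^(4)=-49

((0, 0, 0, 4); (0, 0, 1, 0); (0, 1, 0, 0); (3, 0, 0, 0))


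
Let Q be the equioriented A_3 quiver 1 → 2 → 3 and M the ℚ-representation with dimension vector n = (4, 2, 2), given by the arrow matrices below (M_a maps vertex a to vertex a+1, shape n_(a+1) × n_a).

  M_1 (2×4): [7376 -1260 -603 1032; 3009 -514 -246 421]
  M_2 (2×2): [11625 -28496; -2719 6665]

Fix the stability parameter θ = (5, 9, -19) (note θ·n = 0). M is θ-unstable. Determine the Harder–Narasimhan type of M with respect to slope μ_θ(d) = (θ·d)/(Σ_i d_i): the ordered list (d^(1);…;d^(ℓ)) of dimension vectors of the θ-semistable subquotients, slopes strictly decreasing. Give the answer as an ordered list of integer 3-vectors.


Interval decomposition of M: I[1,1]^2, I[1,3]^2.
HN type (ℓ=2): μ^(1)=5; μ^(2)=-5/3

((2, 0, 0); (2, 2, 2))


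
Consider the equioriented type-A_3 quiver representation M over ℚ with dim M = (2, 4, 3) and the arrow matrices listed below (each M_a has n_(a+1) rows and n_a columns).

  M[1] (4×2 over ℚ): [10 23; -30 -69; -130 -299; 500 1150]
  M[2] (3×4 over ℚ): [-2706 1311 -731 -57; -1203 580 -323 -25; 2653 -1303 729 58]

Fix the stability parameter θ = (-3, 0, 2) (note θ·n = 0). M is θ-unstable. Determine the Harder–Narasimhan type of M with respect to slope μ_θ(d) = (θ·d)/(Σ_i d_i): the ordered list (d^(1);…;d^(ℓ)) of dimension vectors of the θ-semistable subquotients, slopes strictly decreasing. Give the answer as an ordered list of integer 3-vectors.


Via rank(M_{q-1}∘⋯∘M_p): M ≅ I[1,1], I[1,3], I[2,2], I[2,3]^2.
μ_θ-semistable layers: μ^(1)=2; μ^(2)=0; μ^(3)=-3

((0, 0, 3); (0, 4, 0); (2, 0, 0))


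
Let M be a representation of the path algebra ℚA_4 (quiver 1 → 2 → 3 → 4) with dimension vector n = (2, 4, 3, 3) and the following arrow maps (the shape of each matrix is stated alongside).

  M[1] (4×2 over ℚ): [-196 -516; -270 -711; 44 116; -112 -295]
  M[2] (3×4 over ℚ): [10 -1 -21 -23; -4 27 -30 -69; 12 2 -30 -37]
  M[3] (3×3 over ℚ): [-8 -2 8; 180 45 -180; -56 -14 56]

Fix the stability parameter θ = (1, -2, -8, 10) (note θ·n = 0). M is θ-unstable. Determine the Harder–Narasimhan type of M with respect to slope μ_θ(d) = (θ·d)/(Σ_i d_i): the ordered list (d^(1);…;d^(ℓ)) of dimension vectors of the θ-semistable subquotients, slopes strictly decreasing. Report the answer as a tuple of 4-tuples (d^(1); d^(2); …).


Interval decomposition of M: I[1,3], I[1,4], I[2,2], I[2,3], I[4,4]^2.
HN type (ℓ=4): μ^(1)=10; μ^(2)=-2; μ^(3)=-3; μ^(4)=-5

((0, 0, 0, 3); (0, 1, 0, 0); (2, 2, 2, 0); (0, 1, 1, 0))


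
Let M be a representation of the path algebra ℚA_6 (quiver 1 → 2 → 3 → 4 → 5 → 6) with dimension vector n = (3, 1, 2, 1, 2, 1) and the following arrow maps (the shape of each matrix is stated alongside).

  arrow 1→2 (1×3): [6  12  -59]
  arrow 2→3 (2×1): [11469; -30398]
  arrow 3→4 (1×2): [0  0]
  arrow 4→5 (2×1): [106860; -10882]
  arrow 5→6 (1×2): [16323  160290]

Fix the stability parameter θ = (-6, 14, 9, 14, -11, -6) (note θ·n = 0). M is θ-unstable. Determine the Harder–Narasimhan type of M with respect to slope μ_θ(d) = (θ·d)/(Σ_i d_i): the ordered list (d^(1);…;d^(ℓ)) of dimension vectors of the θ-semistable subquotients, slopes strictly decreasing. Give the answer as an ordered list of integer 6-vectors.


Via rank(M_{q-1}∘⋯∘M_p): M ≅ I[1,1]^2, I[1,3], I[3,3], I[4,5], I[5,6].
μ_θ-semistable layers: μ^(1)=23/2; μ^(2)=9; μ^(3)=3/2; μ^(4)=-6; μ^(5)=-11

((0, 1, 1, 0, 0, 0); (0, 0, 1, 0, 0, 0); (0, 0, 0, 1, 1, 0); (3, 0, 0, 0, 0, 1); (0, 0, 0, 0, 1, 0))


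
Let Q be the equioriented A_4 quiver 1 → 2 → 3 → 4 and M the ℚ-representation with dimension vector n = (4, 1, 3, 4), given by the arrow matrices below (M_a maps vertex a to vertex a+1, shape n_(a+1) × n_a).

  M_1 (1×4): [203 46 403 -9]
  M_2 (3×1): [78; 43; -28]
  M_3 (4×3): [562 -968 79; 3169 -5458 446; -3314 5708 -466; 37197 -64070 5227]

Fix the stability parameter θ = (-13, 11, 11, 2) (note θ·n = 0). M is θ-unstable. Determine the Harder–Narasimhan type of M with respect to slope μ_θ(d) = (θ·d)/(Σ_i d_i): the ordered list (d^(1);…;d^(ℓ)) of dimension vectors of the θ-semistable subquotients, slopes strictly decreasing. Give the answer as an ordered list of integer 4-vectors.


Interval decomposition of M: I[1,1]^3, I[1,3], I[3,4]^2, I[4,4]^2.
HN type (ℓ=4): μ^(1)=11; μ^(2)=13/2; μ^(3)=2; μ^(4)=-13

((0, 1, 1, 0); (0, 0, 2, 2); (0, 0, 0, 2); (4, 0, 0, 0))


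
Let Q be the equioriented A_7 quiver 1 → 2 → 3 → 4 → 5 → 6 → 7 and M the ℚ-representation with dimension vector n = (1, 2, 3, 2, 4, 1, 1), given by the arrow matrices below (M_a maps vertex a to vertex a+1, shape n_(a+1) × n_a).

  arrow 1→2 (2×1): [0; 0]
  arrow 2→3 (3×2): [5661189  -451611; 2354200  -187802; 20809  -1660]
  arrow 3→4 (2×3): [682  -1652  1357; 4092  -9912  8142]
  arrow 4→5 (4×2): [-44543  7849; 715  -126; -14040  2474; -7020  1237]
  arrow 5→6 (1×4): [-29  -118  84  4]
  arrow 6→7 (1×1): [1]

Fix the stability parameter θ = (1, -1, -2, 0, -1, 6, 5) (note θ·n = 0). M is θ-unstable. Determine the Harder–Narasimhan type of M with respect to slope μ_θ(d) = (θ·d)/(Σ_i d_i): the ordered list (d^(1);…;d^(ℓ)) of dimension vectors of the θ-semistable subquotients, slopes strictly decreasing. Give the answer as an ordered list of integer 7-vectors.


Barcode: M ≅ I[1,1], I[2,3], I[2,7], I[3,3], I[4,5], I[5,5]^2. HN layers by μ_θ (6 steps, strictly decreasing):
  μ^(1)=11/2; μ^(2)=1; μ^(3)=-1/2; μ^(4)=-1; μ^(5)=-3/2; μ^(6)=-2

((0, 0, 0, 0, 0, 1, 1); (1, 0, 0, 0, 0, 0, 0); (0, 0, 0, 2, 2, 0, 0); (0, 0, 0, 0, 2, 0, 0); (0, 2, 2, 0, 0, 0, 0); (0, 0, 1, 0, 0, 0, 0))


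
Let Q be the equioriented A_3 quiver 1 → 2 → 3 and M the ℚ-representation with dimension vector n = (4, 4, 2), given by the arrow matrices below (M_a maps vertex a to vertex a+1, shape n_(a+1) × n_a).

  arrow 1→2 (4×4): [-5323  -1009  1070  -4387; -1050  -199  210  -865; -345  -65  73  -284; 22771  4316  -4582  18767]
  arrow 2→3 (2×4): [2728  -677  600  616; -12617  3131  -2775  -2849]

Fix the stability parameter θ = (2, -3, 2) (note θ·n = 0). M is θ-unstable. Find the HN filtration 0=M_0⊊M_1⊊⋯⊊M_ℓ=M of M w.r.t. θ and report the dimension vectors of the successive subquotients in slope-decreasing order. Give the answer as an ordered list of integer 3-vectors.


Barcode: M ≅ I[1,2]^2, I[1,3]^2. HN layers by μ_θ (2 steps, strictly decreasing):
  μ^(1)=2; μ^(2)=-1/2

((0, 0, 2); (4, 4, 0))


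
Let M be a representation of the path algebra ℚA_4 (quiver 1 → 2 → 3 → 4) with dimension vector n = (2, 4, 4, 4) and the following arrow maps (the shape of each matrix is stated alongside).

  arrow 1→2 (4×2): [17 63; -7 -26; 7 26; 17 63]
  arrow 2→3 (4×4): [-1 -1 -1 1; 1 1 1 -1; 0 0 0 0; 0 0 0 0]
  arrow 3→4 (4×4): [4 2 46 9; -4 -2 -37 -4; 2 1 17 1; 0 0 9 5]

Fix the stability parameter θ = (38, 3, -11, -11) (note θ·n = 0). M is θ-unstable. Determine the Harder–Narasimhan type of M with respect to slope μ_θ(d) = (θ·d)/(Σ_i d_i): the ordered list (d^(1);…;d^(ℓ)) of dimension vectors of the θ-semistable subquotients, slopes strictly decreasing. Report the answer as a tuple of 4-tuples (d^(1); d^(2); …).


Barcode: M ≅ I[1,2]^2, I[2,2], I[2,4], I[3,3], I[3,4]^2, I[4,4]. HN layers by μ_θ (4 steps, strictly decreasing):
  μ^(1)=41/2; μ^(2)=3; μ^(3)=-19/3; μ^(4)=-11

((2, 2, 0, 0); (0, 1, 0, 0); (0, 1, 1, 1); (0, 0, 3, 3))


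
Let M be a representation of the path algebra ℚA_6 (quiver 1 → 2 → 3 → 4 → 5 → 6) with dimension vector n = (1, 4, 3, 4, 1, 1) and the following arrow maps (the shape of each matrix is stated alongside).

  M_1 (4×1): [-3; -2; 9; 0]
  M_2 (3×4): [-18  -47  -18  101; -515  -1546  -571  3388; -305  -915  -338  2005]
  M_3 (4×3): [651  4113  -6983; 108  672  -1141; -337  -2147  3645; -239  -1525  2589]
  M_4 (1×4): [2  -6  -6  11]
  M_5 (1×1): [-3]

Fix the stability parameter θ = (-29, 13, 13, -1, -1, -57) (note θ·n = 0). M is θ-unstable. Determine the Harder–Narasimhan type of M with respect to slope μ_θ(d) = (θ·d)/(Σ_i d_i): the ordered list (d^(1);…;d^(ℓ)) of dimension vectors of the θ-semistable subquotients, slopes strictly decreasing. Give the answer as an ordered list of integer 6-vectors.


Via rank(M_{q-1}∘⋯∘M_p): M ≅ I[1,6], I[2,2], I[2,3], I[2,4], I[4,4]^2.
μ_θ-semistable layers: μ^(1)=13; μ^(2)=25/3; μ^(3)=-1; μ^(4)=-33/5; μ^(5)=-29

((0, 2, 1, 0, 0, 0); (0, 1, 1, 1, 0, 0); (0, 0, 0, 2, 0, 0); (0, 1, 1, 1, 1, 1); (1, 0, 0, 0, 0, 0))


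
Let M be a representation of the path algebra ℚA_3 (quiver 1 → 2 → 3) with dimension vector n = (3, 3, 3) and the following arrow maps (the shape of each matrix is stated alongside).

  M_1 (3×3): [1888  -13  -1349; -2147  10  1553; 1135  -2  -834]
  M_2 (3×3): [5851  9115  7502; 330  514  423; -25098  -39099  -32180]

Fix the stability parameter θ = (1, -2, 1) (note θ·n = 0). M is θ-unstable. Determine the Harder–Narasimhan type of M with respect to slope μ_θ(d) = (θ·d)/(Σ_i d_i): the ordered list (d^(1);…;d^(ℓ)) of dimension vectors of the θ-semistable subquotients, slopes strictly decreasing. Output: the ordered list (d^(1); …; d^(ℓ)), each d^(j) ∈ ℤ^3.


Interval decomposition of M: I[1,3]^3.
HN type (ℓ=2): μ^(1)=1; μ^(2)=-1/2

((0, 0, 3); (3, 3, 0))


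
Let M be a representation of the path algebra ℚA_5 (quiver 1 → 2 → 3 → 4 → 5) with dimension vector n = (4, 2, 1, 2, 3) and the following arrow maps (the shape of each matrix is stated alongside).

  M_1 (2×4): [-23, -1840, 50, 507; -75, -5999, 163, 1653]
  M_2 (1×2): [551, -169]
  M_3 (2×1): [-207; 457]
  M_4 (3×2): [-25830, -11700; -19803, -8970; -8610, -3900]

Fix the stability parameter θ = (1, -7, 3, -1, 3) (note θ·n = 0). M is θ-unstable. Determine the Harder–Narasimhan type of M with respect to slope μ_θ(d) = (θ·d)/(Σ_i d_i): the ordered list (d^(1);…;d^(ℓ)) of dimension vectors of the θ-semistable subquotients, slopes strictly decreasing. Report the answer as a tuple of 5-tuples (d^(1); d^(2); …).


Via rank(M_{q-1}∘⋯∘M_p): M ≅ I[1,1]^2, I[1,2], I[1,5], I[4,4], I[5,5]^2.
μ_θ-semistable layers: μ^(1)=3; μ^(2)=1; μ^(3)=-1; μ^(4)=-3

((0, 0, 0, 0, 3); (2, 0, 1, 1, 0); (0, 0, 0, 1, 0); (2, 2, 0, 0, 0))


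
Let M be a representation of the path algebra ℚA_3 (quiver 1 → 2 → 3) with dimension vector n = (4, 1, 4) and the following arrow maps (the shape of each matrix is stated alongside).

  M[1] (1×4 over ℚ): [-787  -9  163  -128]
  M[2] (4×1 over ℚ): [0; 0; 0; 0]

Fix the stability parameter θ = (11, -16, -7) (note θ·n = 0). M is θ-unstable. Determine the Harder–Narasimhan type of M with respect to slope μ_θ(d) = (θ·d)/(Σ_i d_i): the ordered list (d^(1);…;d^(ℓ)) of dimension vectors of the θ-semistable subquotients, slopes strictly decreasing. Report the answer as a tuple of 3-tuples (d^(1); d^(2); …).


Via rank(M_{q-1}∘⋯∘M_p): M ≅ I[1,1]^3, I[1,2], I[3,3]^4.
μ_θ-semistable layers: μ^(1)=11; μ^(2)=-5/2; μ^(3)=-7

((3, 0, 0); (1, 1, 0); (0, 0, 4))


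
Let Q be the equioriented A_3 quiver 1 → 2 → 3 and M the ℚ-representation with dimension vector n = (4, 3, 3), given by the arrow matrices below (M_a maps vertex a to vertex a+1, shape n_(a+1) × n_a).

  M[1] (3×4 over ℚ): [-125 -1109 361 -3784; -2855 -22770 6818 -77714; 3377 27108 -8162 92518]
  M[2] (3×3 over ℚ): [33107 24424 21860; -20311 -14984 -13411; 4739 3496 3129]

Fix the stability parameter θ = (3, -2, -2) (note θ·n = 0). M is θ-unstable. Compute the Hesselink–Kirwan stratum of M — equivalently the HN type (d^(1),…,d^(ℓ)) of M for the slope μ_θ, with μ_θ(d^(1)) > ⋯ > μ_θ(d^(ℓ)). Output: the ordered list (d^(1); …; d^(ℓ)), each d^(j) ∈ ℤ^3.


Interval decomposition of M: I[1,1], I[1,2], I[1,3]^2, I[3,3].
HN type (ℓ=4): μ^(1)=3; μ^(2)=1/2; μ^(3)=-1/3; μ^(4)=-2

((1, 0, 0); (1, 1, 0); (2, 2, 2); (0, 0, 1))


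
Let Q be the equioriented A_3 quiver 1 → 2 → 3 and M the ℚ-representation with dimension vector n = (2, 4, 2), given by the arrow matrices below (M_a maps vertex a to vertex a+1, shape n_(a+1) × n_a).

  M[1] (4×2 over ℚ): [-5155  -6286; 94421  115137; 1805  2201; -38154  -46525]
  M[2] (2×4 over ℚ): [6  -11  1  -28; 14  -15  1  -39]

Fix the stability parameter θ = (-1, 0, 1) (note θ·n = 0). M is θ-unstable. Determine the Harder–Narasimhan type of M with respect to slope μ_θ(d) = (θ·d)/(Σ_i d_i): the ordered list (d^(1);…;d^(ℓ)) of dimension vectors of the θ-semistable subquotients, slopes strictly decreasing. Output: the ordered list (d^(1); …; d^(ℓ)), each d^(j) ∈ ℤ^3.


Via rank(M_{q-1}∘⋯∘M_p): M ≅ I[1,3]^2, I[2,2]^2.
μ_θ-semistable layers: μ^(1)=1; μ^(2)=0; μ^(3)=-1

((0, 0, 2); (0, 4, 0); (2, 0, 0))


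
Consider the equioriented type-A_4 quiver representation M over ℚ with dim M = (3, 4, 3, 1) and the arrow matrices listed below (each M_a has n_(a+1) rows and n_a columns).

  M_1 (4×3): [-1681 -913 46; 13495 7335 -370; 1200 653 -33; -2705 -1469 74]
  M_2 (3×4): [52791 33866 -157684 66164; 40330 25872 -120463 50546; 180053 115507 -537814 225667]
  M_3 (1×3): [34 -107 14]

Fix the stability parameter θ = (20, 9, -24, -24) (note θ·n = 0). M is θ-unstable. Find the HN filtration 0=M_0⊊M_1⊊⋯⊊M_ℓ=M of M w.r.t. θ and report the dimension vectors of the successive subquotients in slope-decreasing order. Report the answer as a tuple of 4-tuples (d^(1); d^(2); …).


Interval decomposition of M: I[1,1], I[1,3], I[1,4], I[2,2], I[2,3].
HN type (ℓ=5): μ^(1)=20; μ^(2)=9; μ^(3)=5/3; μ^(4)=-19/4; μ^(5)=-15/2

((1, 0, 0, 0); (0, 1, 0, 0); (1, 1, 1, 0); (1, 1, 1, 1); (0, 1, 1, 0))


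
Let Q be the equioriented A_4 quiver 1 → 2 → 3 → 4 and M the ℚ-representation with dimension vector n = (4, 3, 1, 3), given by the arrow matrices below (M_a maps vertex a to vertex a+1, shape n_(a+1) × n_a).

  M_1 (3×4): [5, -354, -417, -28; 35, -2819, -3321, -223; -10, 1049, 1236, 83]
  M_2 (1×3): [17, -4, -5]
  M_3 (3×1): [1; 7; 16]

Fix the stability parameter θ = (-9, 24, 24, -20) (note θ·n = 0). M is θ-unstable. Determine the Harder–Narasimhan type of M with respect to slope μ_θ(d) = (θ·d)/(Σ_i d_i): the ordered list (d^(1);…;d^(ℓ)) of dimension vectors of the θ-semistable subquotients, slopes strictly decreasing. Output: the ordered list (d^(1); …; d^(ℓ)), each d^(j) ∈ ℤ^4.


Via rank(M_{q-1}∘⋯∘M_p): M ≅ I[1,1]^2, I[1,2], I[1,4], I[2,2], I[4,4]^2.
μ_θ-semistable layers: μ^(1)=24; μ^(2)=28/3; μ^(3)=-9; μ^(4)=-20

((0, 2, 0, 0); (0, 1, 1, 1); (4, 0, 0, 0); (0, 0, 0, 2))


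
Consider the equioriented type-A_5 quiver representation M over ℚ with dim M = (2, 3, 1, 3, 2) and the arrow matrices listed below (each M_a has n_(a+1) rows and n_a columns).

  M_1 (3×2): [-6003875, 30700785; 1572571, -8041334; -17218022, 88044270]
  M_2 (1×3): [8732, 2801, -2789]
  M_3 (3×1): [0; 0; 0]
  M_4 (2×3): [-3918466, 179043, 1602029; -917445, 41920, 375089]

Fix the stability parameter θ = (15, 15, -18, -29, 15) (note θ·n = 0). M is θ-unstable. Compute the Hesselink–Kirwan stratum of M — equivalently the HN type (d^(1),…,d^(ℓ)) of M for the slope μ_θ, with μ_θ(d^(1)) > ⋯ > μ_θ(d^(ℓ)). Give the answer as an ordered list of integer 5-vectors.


Interval decomposition of M: I[1,2], I[1,3], I[2,2], I[4,4], I[4,5]^2.
HN type (ℓ=3): μ^(1)=15; μ^(2)=4; μ^(3)=-29

((1, 2, 0, 0, 2); (1, 1, 1, 0, 0); (0, 0, 0, 3, 0))


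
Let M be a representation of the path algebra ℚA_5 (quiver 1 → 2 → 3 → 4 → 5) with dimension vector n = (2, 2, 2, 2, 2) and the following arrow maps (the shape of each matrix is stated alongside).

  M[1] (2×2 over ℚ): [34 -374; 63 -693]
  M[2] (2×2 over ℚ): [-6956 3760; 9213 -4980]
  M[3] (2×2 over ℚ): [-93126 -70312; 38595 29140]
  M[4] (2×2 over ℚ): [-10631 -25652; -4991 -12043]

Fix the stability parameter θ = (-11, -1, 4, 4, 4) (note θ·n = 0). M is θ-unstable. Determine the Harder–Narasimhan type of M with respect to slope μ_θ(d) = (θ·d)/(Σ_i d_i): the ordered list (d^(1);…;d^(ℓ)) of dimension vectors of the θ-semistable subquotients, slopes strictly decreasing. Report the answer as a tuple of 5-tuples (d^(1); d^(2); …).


Via rank(M_{q-1}∘⋯∘M_p): M ≅ I[1,1], I[1,3], I[2,2], I[3,5], I[4,5].
μ_θ-semistable layers: μ^(1)=4; μ^(2)=-1; μ^(3)=-11

((0, 0, 2, 2, 2); (0, 2, 0, 0, 0); (2, 0, 0, 0, 0))


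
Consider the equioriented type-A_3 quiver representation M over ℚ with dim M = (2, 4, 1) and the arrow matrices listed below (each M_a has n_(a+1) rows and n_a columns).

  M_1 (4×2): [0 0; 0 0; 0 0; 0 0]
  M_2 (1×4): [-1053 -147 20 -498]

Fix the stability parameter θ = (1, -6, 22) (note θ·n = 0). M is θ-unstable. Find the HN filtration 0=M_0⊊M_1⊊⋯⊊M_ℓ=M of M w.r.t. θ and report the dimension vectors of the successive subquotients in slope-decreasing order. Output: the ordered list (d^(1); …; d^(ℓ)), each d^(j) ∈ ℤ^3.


Interval decomposition of M: I[1,1]^2, I[2,2]^3, I[2,3].
HN type (ℓ=3): μ^(1)=22; μ^(2)=1; μ^(3)=-6

((0, 0, 1); (2, 0, 0); (0, 4, 0))


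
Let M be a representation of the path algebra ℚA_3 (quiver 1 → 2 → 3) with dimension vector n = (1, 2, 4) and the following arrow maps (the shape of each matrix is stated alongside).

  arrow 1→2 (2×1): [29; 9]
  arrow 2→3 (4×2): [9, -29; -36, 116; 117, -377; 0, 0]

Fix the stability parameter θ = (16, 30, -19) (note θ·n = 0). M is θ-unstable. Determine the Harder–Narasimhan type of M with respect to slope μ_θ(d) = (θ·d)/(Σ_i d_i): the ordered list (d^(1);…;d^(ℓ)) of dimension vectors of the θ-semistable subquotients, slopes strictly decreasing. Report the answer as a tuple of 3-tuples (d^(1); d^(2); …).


Barcode: M ≅ I[1,2], I[2,3], I[3,3]^3. HN layers by μ_θ (4 steps, strictly decreasing):
  μ^(1)=30; μ^(2)=16; μ^(3)=11/2; μ^(4)=-19

((0, 1, 0); (1, 0, 0); (0, 1, 1); (0, 0, 3))
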